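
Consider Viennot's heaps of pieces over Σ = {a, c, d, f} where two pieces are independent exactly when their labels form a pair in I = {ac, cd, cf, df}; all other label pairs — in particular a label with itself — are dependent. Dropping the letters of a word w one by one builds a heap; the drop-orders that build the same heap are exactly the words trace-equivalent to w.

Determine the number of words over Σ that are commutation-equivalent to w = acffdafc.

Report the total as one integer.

0(a) covers ∅
1(c) covers ∅
2(f) covers 0:a
3(f) covers 2:f
4(d) covers 0:a
5(a) covers 3:f, 4:d
6(f) covers 5:a
7(c) covers 1:c
floor of heap: 0:a, 1:c
completions by unplaced set U, small U first (add the entries for U minus each lowest piece of U):
  |U|=1: {6}:1  {7}:1
  |U|=2: {1,7}:1  {5,6}:1  {6,7}:2
  |U|=3: {1,6,7}:3  {3,5,6}:1  {4,5,6}:1  {5,6,7}:3
  |U|=4: {1,5,6,7}:6  {2,3,5,6}:1  {3,4,5,6}:2  {3,5,6,7}:4  {4,5,6,7}:4
  |U|=5: {1,3,5,6,7}:10  {1,4,5,6,7}:10  {2,3,4,5,6}:3  {2,3,5,6,7}:5  {3,4,5,6,7}:10
  |U|=6: {0,2,3,4,5,6}:3  {1,2,3,5,6,7}:15  {1,3,4,5,6,7}:30  {2,3,4,5,6,7}:18
  start at 0(a): 63
  start at 1(c): 21
sum over floor = 84

84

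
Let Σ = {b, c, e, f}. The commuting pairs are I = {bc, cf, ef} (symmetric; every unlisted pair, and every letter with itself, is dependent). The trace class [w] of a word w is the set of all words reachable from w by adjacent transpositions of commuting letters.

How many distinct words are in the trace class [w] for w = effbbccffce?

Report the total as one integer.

piece 0:e — minimal
piece 1:f — minimal
piece 2:f rests on {1:f}
piece 3:b rests on {0:e, 2:f}
piece 4:b rests on {3:b}
piece 5:c rests on {0:e}
piece 6:c rests on {5:c}
piece 7:f rests on {4:b}
piece 8:f rests on {7:f}
piece 9:c rests on {6:c}
piece 10:e rests on {4:b, 9:c}
minimal pieces: {0:e, 1:f}
ways to finish when only these pieces remain (= sum over removing one remaining piece with nothing left below it):
  1 left: {8}→1  {10}→1
  2 left: {7,8}→1  {8,10}→2  {9,10}→1
  3 left: {6,9,10}→1  {7,8,10}→3  {8,9,10}→3
  4 left: {4,7,8,10}→3  {5,6,9,10}→1  {6,8,9,10}→4  {7,8,9,10}→6
  5 left: {3,4,7,8,10}→3  {4,7,8,9,10}→9  {5,6,8,9,10}→5  {6,7,8,9,10}→10
  6 left: {2,3,4,7,8,10}→3  {3,4,7,8,9,10}→12  {4,6,7,8,9,10}→19  {5,6,7,8,9,10}→15
  7 left: {1,2,3,4,7,8,10}→3  {2,3,4,7,8,9,10}→15  {3,4,6,7,8,9,10}→31  {4,5,6,7,8,9,10}→34
  8 left: {1,2,3,4,7,8,9,10}→18  {2,3,4,6,7,8,9,10}→46  {3,4,5,6,7,8,9,10}→65
  9 left: {0,3,4,5,6,7,8,9,10}→65  {1,2,3,4,6,7,8,9,10}→64  {2,3,4,5,6,7,8,9,10}→111
  placing 0:e first → 175 extensions
  placing 1:f first → 176 extensions
total linear extensions = 351

351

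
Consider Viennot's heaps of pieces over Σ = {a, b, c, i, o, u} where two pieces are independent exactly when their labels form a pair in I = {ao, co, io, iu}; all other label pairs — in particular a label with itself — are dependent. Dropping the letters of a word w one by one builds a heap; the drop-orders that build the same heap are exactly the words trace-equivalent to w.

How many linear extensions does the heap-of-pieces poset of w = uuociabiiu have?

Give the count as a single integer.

12

piece 0:u — minimal
piece 1:u rests on {0:u}
piece 2:o rests on {1:u}
piece 3:c rests on {1:u}
piece 4:i rests on {3:c}
piece 5:a rests on {4:i}
piece 6:b rests on {2:o, 5:a}
piece 7:i rests on {6:b}
piece 8:i rests on {7:i}
piece 9:u rests on {6:b}
minimal pieces: {0:u}
ways to finish when only these pieces remain (= sum over removing one remaining piece with nothing left below it):
  1 left: {8}→1  {9}→1
  2 left: {7,8}→1  {8,9}→2
  3 left: {7,8,9}→3
  4 left: {6,7,8,9}→3
  5 left: {2,6,7,8,9}→3  {5,6,7,8,9}→3
  6 left: {2,5,6,7,8,9}→6  {4,5,6,7,8,9}→3
  7 left: {2,4,5,6,7,8,9}→9  {3,4,5,6,7,8,9}→3
  8 left: {2,3,4,5,6,7,8,9}→12
  placing 0:u first → 12 extensions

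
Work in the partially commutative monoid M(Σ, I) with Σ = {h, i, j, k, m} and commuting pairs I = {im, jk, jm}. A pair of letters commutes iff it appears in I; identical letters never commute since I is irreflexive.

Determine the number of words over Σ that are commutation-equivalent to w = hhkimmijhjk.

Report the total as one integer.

20

#0=h has no predecessor
#1=h depends on [0:h]
#2=k depends on [1:h]
#3=i depends on [2:k]
#4=m depends on [2:k]
#5=m depends on [4:m]
#6=i depends on [3:i]
#7=j depends on [6:i]
#8=h depends on [5:m, 7:j]
#9=j depends on [8:h]
#10=k depends on [8:h]
sources: [0:h]
N(rest) = Σ N(rest − s) over sources s of rest; N(one piece) = 1:
  size 1 → [9]=1  [10]=1
  size 2 → [9,10]=2
  size 3 → [8,9,10]=2
  size 4 → [5,8,9,10]=2  [7,8,9,10]=2
  size 5 → [4,5,8,9,10]=2  [5,7,8,9,10]=4  [6,7,8,9,10]=2
  size 6 → [3,6,7,8,9,10]=2  [4,5,7,8,9,10]=6  [5,6,7,8,9,10]=6
  size 7 → [3,5,6,7,8,9,10]=8  [4,5,6,7,8,9,10]=12
  size 8 → [3,4,5,6,7,8,9,10]=20
  size 9 → [2,3,4,5,6,7,8,9,10]=20
  first=0(h) contributes 20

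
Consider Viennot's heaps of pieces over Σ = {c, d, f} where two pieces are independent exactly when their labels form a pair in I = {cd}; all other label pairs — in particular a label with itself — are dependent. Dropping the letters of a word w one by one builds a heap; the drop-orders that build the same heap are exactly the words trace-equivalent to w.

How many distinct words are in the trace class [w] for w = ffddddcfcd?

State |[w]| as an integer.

drop 0:f onto floor
drop 1:f onto {0:f}
drop 2:d onto {1:f}
drop 3:d onto {2:d}
drop 4:d onto {3:d}
drop 5:d onto {4:d}
drop 6:c onto {1:f}
drop 7:f onto {5:d, 6:c}
drop 8:c onto {7:f}
drop 9:d onto {7:f}
ground layer = {0:f}
drop-orders for the pieces not yet dropped (sum over which currently-grounded one goes next):
  1 to go: {8} 1  {9} 1
  2 to go: {8,9} 2
  3 to go: {7,8,9} 2
  4 to go: {5,7,8,9} 2  {6,7,8,9} 2
  5 to go: {4,5,7,8,9} 2  {5,6,7,8,9} 4
  6 to go: {3,4,5,7,8,9} 2  {4,5,6,7,8,9} 6
  7 to go: {2,3,4,5,7,8,9} 2  {3,4,5,6,7,8,9} 8
  8 to go: {2,3,4,5,6,7,8,9} 10
  if 0:f drops first: 10 orders

10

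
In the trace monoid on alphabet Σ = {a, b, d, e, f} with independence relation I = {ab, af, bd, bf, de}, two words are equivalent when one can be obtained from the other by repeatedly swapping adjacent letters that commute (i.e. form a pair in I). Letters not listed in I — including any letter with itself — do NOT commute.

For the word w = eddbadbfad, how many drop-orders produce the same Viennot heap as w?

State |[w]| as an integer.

drop 0:e onto floor
drop 1:d onto floor
drop 2:d onto {1:d}
drop 3:b onto {0:e}
drop 4:a onto {0:e, 2:d}
drop 5:d onto {4:a}
drop 6:b onto {3:b}
drop 7:f onto {5:d}
drop 8:a onto {5:d}
drop 9:d onto {7:f, 8:a}
ground layer = {0:e, 1:d}
drop-orders for the pieces not yet dropped (sum over which currently-grounded one goes next):
  1 to go: {6} 1  {9} 1
  2 to go: {3,6} 1  {6,9} 2  {7,9} 1  {8,9} 1
  3 to go: {3,6,9} 3  {6,7,9} 3  {6,8,9} 3  {7,8,9} 2
  4 to go: {3,6,7,9} 6  {3,6,8,9} 6  {5,7,8,9} 2  {6,7,8,9} 8
  5 to go: {3,6,7,8,9} 20  {4,5,7,8,9} 2  {5,6,7,8,9} 10
  6 to go: {2,4,5,7,8,9} 2  {3,5,6,7,8,9} 30  {4,5,6,7,8,9} 12
  7 to go: {1,2,4,5,7,8,9} 2  {2,4,5,6,7,8,9} 14  {3,4,5,6,7,8,9} 42
  8 to go: {0,3,4,5,6,7,8,9} 42  {1,2,4,5,6,7,8,9} 16  {2,3,4,5,6,7,8,9} 56
  if 0:e drops first: 72 orders
  if 1:d drops first: 98 orders
heap linearizations: 170

170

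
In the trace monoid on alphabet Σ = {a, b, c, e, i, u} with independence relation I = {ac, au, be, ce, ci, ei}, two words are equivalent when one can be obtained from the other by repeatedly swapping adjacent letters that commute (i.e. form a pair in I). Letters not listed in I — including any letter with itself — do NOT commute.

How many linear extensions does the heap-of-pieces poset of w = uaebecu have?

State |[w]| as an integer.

12

0(u) covers ∅
1(a) covers ∅
2(e) covers 0:u, 1:a
3(b) covers 0:u, 1:a
4(e) covers 2:e
5(c) covers 3:b
6(u) covers 4:e, 5:c
floor of heap: 0:u, 1:a
completions by unplaced set U, small U first (add the entries for U minus each lowest piece of U):
  |U|=1: {6}:1
  |U|=2: {4,6}:1  {5,6}:1
  |U|=3: {2,4,6}:1  {3,5,6}:1  {4,5,6}:2
  |U|=4: {2,4,5,6}:3  {3,4,5,6}:3
  |U|=5: {2,3,4,5,6}:6
  start at 0(u): 6
  start at 1(a): 6
sum over floor = 12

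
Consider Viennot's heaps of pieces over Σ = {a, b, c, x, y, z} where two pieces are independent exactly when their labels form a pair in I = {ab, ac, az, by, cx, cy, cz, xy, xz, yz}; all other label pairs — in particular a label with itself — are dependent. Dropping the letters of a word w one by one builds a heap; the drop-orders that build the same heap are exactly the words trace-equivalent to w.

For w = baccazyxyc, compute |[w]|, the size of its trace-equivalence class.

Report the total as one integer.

2912

piece 0:b — minimal
piece 1:a — minimal
piece 2:c rests on {0:b}
piece 3:c rests on {2:c}
piece 4:a rests on {1:a}
piece 5:z rests on {0:b}
piece 6:y rests on {4:a}
piece 7:x rests on {0:b, 4:a}
piece 8:y rests on {6:y}
piece 9:c rests on {3:c}
minimal pieces: {0:b, 1:a}
ways to finish when only these pieces remain (= sum over removing one remaining piece with nothing left below it):
  1 left: {5}→1  {7}→1  {8}→1  {9}→1
  2 left: {3,9}→1  {5,7}→2  {5,8}→2  {5,9}→2  {6,8}→1  {7,8}→2  {7,9}→2  {8,9}→2
  3 left: {2,3,9}→1  {3,5,9}→3  {3,7,9}→3  {3,8,9}→3  {5,6,8}→3  {5,7,8}→6  {5,7,9}→6  {5,8,9}→6  {6,7,8}→3  {6,8,9}→3  {7,8,9}→6
  4 left: {2,3,5,9}→4  {2,3,7,9}→4  {2,3,8,9}→4  {3,5,7,9}→12  {3,5,8,9}→12  {3,6,8,9}→6  {3,7,8,9}→12  {4,6,7,8}→3  {5,6,7,8}→12  {5,6,8,9}→12  {5,7,8,9}→24  {6,7,8,9}→12
  5 left: {1,4,6,7,8}→3  {2,3,5,7,9}→20  {2,3,5,8,9}→20  {2,3,6,8,9}→10  {2,3,7,8,9}→20  {3,5,6,8,9}→30  {3,5,7,8,9}→60  {3,6,7,8,9}→30  {4,5,6,7,8}→15  {4,6,7,8,9}→15  {5,6,7,8,9}→60
  6 left: {0,2,3,5,7,9}→20  {1,4,5,6,7,8}→18  {1,4,6,7,8,9}→18  {2,3,5,6,8,9}→60  {2,3,5,7,8,9}→120  {2,3,6,7,8,9}→60  {3,4,6,7,8,9}→45  {3,5,6,7,8,9}→180  {4,5,6,7,8,9}→90
  7 left: {0,2,3,5,7,8,9}→140  {1,3,4,6,7,8,9}→63  {1,4,5,6,7,8,9}→126  {2,3,4,6,7,8,9}→105  {2,3,5,6,7,8,9}→420  {3,4,5,6,7,8,9}→315
  8 left: {0,2,3,5,6,7,8,9}→560  {1,2,3,4,6,7,8,9}→168  {1,3,4,5,6,7,8,9}→504  {2,3,4,5,6,7,8,9}→840
  placing 0:b first → 1512 extensions
  placing 1:a first → 1400 extensions
total linear extensions = 2912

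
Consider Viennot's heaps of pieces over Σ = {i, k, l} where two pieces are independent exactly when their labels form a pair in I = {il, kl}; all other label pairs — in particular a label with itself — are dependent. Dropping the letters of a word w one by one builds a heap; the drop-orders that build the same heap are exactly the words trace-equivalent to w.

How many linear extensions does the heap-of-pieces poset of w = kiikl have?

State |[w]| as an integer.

5

#0=k has no predecessor
#1=i depends on [0:k]
#2=i depends on [1:i]
#3=k depends on [2:i]
#4=l has no predecessor
sources: [0:k, 4:l]
N(rest) = Σ N(rest − s) over sources s of rest; N(one piece) = 1:
  size 1 → [3]=1  [4]=1
  size 2 → [2,3]=1  [3,4]=2
  size 3 → [1,2,3]=1  [2,3,4]=3
  first=0(k) contributes 4
  first=4(l) contributes 1
|[w]| = 5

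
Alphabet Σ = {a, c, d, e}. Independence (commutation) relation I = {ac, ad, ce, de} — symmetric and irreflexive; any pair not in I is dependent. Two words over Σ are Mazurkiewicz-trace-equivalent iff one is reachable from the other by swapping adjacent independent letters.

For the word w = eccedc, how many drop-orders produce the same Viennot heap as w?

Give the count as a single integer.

15

0(e) covers ∅
1(c) covers ∅
2(c) covers 1:c
3(e) covers 0:e
4(d) covers 2:c
5(c) covers 4:d
floor of heap: 0:e, 1:c
completions by unplaced set U, small U first (add the entries for U minus each lowest piece of U):
  |U|=1: {3}:1  {5}:1
  |U|=2: {0,3}:1  {3,5}:2  {4,5}:1
  |U|=3: {0,3,5}:3  {2,4,5}:1  {3,4,5}:3
  |U|=4: {0,3,4,5}:6  {1,2,4,5}:1  {2,3,4,5}:4
  start at 0(e): 5
  start at 1(c): 10
sum over floor = 15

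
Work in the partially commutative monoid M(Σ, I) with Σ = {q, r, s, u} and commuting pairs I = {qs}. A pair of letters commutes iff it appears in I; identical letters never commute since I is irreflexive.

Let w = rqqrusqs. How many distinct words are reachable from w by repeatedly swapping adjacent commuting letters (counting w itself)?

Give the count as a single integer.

3

drop 0:r onto floor
drop 1:q onto {0:r}
drop 2:q onto {1:q}
drop 3:r onto {2:q}
drop 4:u onto {3:r}
drop 5:s onto {4:u}
drop 6:q onto {4:u}
drop 7:s onto {5:s}
ground layer = {0:r}
drop-orders for the pieces not yet dropped (sum over which currently-grounded one goes next):
  1 to go: {6} 1  {7} 1
  2 to go: {5,7} 1  {6,7} 2
  3 to go: {5,6,7} 3
  4 to go: {4,5,6,7} 3
  5 to go: {3,4,5,6,7} 3
  6 to go: {2,3,4,5,6,7} 3
  if 0:r drops first: 3 orders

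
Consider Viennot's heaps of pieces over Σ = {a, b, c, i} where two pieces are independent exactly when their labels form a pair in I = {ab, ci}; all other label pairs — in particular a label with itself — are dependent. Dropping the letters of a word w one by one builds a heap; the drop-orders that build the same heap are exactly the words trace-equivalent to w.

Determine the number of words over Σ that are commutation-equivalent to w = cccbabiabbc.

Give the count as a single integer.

9

#0=c has no predecessor
#1=c depends on [0:c]
#2=c depends on [1:c]
#3=b depends on [2:c]
#4=a depends on [2:c]
#5=b depends on [3:b]
#6=i depends on [4:a, 5:b]
#7=a depends on [6:i]
#8=b depends on [6:i]
#9=b depends on [8:b]
#10=c depends on [7:a, 9:b]
sources: [0:c]
N(rest) = Σ N(rest − s) over sources s of rest; N(one piece) = 1:
  size 1 → [10]=1
  size 2 → [7,10]=1  [9,10]=1
  size 3 → [7,9,10]=2  [8,9,10]=1
  size 4 → [7,8,9,10]=3
  size 5 → [6,7,8,9,10]=3
  size 6 → [4,6,7,8,9,10]=3  [5,6,7,8,9,10]=3
  size 7 → [3,5,6,7,8,9,10]=3  [4,5,6,7,8,9,10]=6
  size 8 → [3,4,5,6,7,8,9,10]=9
  size 9 → [2,3,4,5,6,7,8,9,10]=9
  first=0(c) contributes 9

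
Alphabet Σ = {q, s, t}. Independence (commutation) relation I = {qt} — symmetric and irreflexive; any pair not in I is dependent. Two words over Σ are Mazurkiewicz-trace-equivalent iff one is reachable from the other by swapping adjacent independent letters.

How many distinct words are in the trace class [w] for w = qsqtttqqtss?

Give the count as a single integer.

drop 0:q onto floor
drop 1:s onto {0:q}
drop 2:q onto {1:s}
drop 3:t onto {1:s}
drop 4:t onto {3:t}
drop 5:t onto {4:t}
drop 6:q onto {2:q}
drop 7:q onto {6:q}
drop 8:t onto {5:t}
drop 9:s onto {7:q, 8:t}
drop 10:s onto {9:s}
ground layer = {0:q}
drop-orders for the pieces not yet dropped (sum over which currently-grounded one goes next):
  1 to go: {10} 1
  2 to go: {9,10} 1
  3 to go: {7,9,10} 1  {8,9,10} 1
  4 to go: {5,8,9,10} 1  {6,7,9,10} 1  {7,8,9,10} 2
  5 to go: {2,6,7,9,10} 1  {4,5,8,9,10} 1  {5,7,8,9,10} 3  {6,7,8,9,10} 3
  6 to go: {2,6,7,8,9,10} 4  {3,4,5,8,9,10} 1  {4,5,7,8,9,10} 4  {5,6,7,8,9,10} 6
  7 to go: {2,5,6,7,8,9,10} 10  {3,4,5,7,8,9,10} 5  {4,5,6,7,8,9,10} 10
  8 to go: {2,4,5,6,7,8,9,10} 20  {3,4,5,6,7,8,9,10} 15
  9 to go: {2,3,4,5,6,7,8,9,10} 35
  if 0:q drops first: 35 orders

35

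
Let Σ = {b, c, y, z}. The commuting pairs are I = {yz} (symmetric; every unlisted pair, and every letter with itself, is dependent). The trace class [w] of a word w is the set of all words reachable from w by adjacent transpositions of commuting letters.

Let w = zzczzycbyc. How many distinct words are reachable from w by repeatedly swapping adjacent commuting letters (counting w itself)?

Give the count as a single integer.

3

#0=z has no predecessor
#1=z depends on [0:z]
#2=c depends on [1:z]
#3=z depends on [2:c]
#4=z depends on [3:z]
#5=y depends on [2:c]
#6=c depends on [4:z, 5:y]
#7=b depends on [6:c]
#8=y depends on [7:b]
#9=c depends on [8:y]
sources: [0:z]
N(rest) = Σ N(rest − s) over sources s of rest; N(one piece) = 1:
  size 1 → [9]=1
  size 2 → [8,9]=1
  size 3 → [7,8,9]=1
  size 4 → [6,7,8,9]=1
  size 5 → [4,6,7,8,9]=1  [5,6,7,8,9]=1
  size 6 → [3,4,6,7,8,9]=1  [4,5,6,7,8,9]=2
  size 7 → [3,4,5,6,7,8,9]=3
  size 8 → [2,3,4,5,6,7,8,9]=3
  first=0(z) contributes 3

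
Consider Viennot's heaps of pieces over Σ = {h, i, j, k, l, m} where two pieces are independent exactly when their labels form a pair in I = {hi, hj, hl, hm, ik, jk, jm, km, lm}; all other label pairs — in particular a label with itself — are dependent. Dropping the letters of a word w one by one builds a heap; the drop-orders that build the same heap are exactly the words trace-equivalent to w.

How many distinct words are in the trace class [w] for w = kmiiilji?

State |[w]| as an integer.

drop 0:k onto floor
drop 1:m onto floor
drop 2:i onto {1:m}
drop 3:i onto {2:i}
drop 4:i onto {3:i}
drop 5:l onto {0:k, 4:i}
drop 6:j onto {5:l}
drop 7:i onto {6:j}
ground layer = {0:k, 1:m}
drop-orders for the pieces not yet dropped (sum over which currently-grounded one goes next):
  1 to go: {7} 1
  2 to go: {6,7} 1
  3 to go: {5,6,7} 1
  4 to go: {0,5,6,7} 1  {4,5,6,7} 1
  5 to go: {0,4,5,6,7} 2  {3,4,5,6,7} 1
  6 to go: {0,3,4,5,6,7} 3  {2,3,4,5,6,7} 1
  if 0:k drops first: 1 orders
  if 1:m drops first: 4 orders
heap linearizations: 5

5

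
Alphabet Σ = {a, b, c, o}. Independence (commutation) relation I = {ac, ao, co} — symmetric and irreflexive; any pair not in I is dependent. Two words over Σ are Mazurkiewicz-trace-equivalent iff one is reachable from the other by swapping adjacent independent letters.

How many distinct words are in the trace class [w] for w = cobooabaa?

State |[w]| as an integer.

6

#0=c has no predecessor
#1=o has no predecessor
#2=b depends on [0:c, 1:o]
#3=o depends on [2:b]
#4=o depends on [3:o]
#5=a depends on [2:b]
#6=b depends on [4:o, 5:a]
#7=a depends on [6:b]
#8=a depends on [7:a]
sources: [0:c, 1:o]
N(rest) = Σ N(rest − s) over sources s of rest; N(one piece) = 1:
  size 1 → [8]=1
  size 2 → [7,8]=1
  size 3 → [6,7,8]=1
  size 4 → [4,6,7,8]=1  [5,6,7,8]=1
  size 5 → [3,4,6,7,8]=1  [4,5,6,7,8]=2
  size 6 → [3,4,5,6,7,8]=3
  size 7 → [2,3,4,5,6,7,8]=3
  first=0(c) contributes 3
  first=1(o) contributes 3
|[w]| = 6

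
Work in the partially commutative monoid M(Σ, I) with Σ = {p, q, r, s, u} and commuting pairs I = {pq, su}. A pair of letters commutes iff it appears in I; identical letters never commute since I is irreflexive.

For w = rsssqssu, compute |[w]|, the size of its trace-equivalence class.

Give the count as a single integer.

#0=r has no predecessor
#1=s depends on [0:r]
#2=s depends on [1:s]
#3=s depends on [2:s]
#4=q depends on [3:s]
#5=s depends on [4:q]
#6=s depends on [5:s]
#7=u depends on [4:q]
sources: [0:r]
N(rest) = Σ N(rest − s) over sources s of rest; N(one piece) = 1:
  size 1 → [6]=1  [7]=1
  size 2 → [5,6]=1  [6,7]=2
  size 3 → [5,6,7]=3
  size 4 → [4,5,6,7]=3
  size 5 → [3,4,5,6,7]=3
  size 6 → [2,3,4,5,6,7]=3
  first=0(r) contributes 3

3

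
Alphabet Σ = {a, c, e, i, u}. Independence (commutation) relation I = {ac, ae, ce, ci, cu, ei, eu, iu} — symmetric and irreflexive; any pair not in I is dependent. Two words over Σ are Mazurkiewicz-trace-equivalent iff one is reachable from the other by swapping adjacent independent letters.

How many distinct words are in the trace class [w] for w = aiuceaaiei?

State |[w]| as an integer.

piece 0:a — minimal
piece 1:i rests on {0:a}
piece 2:u rests on {0:a}
piece 3:c — minimal
piece 4:e — minimal
piece 5:a rests on {1:i, 2:u}
piece 6:a rests on {5:a}
piece 7:i rests on {6:a}
piece 8:e rests on {4:e}
piece 9:i rests on {7:i}
minimal pieces: {0:a, 3:c, 4:e}
ways to finish when only these pieces remain (= sum over removing one remaining piece with nothing left below it):
  1 left: {3}→1  {8}→1  {9}→1
  2 left: {3,8}→2  {3,9}→2  {4,8}→1  {7,9}→1  {8,9}→2
  3 left: {3,4,8}→3  {3,7,9}→3  {3,8,9}→6  {4,8,9}→3  {6,7,9}→1  {7,8,9}→3
  4 left: {3,4,8,9}→12  {3,6,7,9}→4  {3,7,8,9}→12  {4,7,8,9}→6  {5,6,7,9}→1  {6,7,8,9}→4
  5 left: {1,5,6,7,9}→1  {2,5,6,7,9}→1  {3,4,7,8,9}→30  {3,5,6,7,9}→5  {3,6,7,8,9}→20  {4,6,7,8,9}→10  {5,6,7,8,9}→5
  6 left: {1,2,5,6,7,9}→2  {1,3,5,6,7,9}→6  {1,5,6,7,8,9}→6  {2,3,5,6,7,9}→6  {2,5,6,7,8,9}→6  {3,4,6,7,8,9}→60  {3,5,6,7,8,9}→30  {4,5,6,7,8,9}→15
  7 left: {0,1,2,5,6,7,9}→2  {1,2,3,5,6,7,9}→14  {1,2,5,6,7,8,9}→14  {1,3,5,6,7,8,9}→42  {1,4,5,6,7,8,9}→21  {2,3,5,6,7,8,9}→42  {2,4,5,6,7,8,9}→21  {3,4,5,6,7,8,9}→105
  8 left: {0,1,2,3,5,6,7,9}→16  {0,1,2,5,6,7,8,9}→16  {1,2,3,5,6,7,8,9}→112  {1,2,4,5,6,7,8,9}→56  {1,3,4,5,6,7,8,9}→168  {2,3,4,5,6,7,8,9}→168
  placing 0:a first → 504 extensions
  placing 3:c first → 72 extensions
  placing 4:e first → 144 extensions
total linear extensions = 720

720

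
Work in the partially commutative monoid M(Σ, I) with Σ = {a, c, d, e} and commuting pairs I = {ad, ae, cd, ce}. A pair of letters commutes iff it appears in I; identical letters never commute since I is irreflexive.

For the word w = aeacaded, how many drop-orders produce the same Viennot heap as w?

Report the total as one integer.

#0=a has no predecessor
#1=e has no predecessor
#2=a depends on [0:a]
#3=c depends on [2:a]
#4=a depends on [3:c]
#5=d depends on [1:e]
#6=e depends on [5:d]
#7=d depends on [6:e]
sources: [0:a, 1:e]
N(rest) = Σ N(rest − s) over sources s of rest; N(one piece) = 1:
  size 1 → [4]=1  [7]=1
  size 2 → [3,4]=1  [4,7]=2  [6,7]=1
  size 3 → [2,3,4]=1  [3,4,7]=3  [4,6,7]=3  [5,6,7]=1
  size 4 → [0,2,3,4]=1  [1,5,6,7]=1  [2,3,4,7]=4  [3,4,6,7]=6  [4,5,6,7]=4
  size 5 → [0,2,3,4,7]=5  [1,4,5,6,7]=5  [2,3,4,6,7]=10  [3,4,5,6,7]=10
  size 6 → [0,2,3,4,6,7]=15  [1,3,4,5,6,7]=15  [2,3,4,5,6,7]=20
  first=0(a) contributes 35
  first=1(e) contributes 35
|[w]| = 70

70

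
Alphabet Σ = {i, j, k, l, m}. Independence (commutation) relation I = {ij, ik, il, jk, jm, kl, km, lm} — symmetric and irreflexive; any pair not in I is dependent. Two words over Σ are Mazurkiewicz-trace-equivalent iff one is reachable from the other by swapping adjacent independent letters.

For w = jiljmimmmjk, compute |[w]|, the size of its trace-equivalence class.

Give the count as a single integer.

drop 0:j onto floor
drop 1:i onto floor
drop 2:l onto {0:j}
drop 3:j onto {2:l}
drop 4:m onto {1:i}
drop 5:i onto {4:m}
drop 6:m onto {5:i}
drop 7:m onto {6:m}
drop 8:m onto {7:m}
drop 9:j onto {3:j}
drop 10:k onto floor
ground layer = {0:j, 1:i, 10:k}
drop-orders for the pieces not yet dropped (sum over which currently-grounded one goes next):
  1 to go: {8} 1  {9} 1  {10} 1
  2 to go: {3,9} 1  {7,8} 1  {8,9} 2  {8,10} 2  {9,10} 2
  3 to go: {2,3,9} 1  {3,8,9} 3  {3,9,10} 3  {6,7,8} 1  {7,8,9} 3  {7,8,10} 3  {8,9,10} 6
  4 to go: {0,2,3,9} 1  {2,3,8,9} 4  {2,3,9,10} 4  {3,7,8,9} 6  {3,8,9,10} 12  {5,6,7,8} 1  {6,7,8,9} 4  {6,7,8,10} 4  {7,8,9,10} 12
  5 to go: {0,2,3,8,9} 5  {0,2,3,9,10} 5  {2,3,7,8,9} 10  {2,3,8,9,10} 20  {3,6,7,8,9} 10  {3,7,8,9,10} 30  {4,5,6,7,8} 1  {5,6,7,8,9} 5  {5,6,7,8,10} 5  {6,7,8,9,10} 20
  6 to go: {0,2,3,7,8,9} 15  {0,2,3,8,9,10} 30  {1,4,5,6,7,8} 1  {2,3,6,7,8,9} 20  {2,3,7,8,9,10} 60  {3,5,6,7,8,9} 15  {3,6,7,8,9,10} 60  {4,5,6,7,8,9} 6  {4,5,6,7,8,10} 6  {5,6,7,8,9,10} 30
  7 to go: {0,2,3,6,7,8,9} 35  {0,2,3,7,8,9,10} 105  {1,4,5,6,7,8,9} 7  {1,4,5,6,7,8,10} 7  {2,3,5,6,7,8,9} 35  {2,3,6,7,8,9,10} 140  {3,4,5,6,7,8,9} 21  {3,5,6,7,8,9,10} 105  {4,5,6,7,8,9,10} 42
  8 to go: {0,2,3,5,6,7,8,9} 70  {0,2,3,6,7,8,9,10} 280  {1,3,4,5,6,7,8,9} 28  {1,4,5,6,7,8,9,10} 56  {2,3,4,5,6,7,8,9} 56  {2,3,5,6,7,8,9,10} 280  {3,4,5,6,7,8,9,10} 168
  9 to go: {0,2,3,4,5,6,7,8,9} 126  {0,2,3,5,6,7,8,9,10} 630  {1,2,3,4,5,6,7,8,9} 84  {1,3,4,5,6,7,8,9,10} 252  {2,3,4,5,6,7,8,9,10} 504
  if 0:j drops first: 840 orders
  if 1:i drops first: 1260 orders
  if 10:k drops first: 210 orders
heap linearizations: 2310

2310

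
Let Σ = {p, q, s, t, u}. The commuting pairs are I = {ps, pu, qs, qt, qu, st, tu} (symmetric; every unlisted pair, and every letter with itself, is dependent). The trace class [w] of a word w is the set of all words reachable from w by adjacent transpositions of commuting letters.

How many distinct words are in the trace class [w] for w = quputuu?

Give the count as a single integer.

35

piece 0:q — minimal
piece 1:u — minimal
piece 2:p rests on {0:q}
piece 3:u rests on {1:u}
piece 4:t rests on {2:p}
piece 5:u rests on {3:u}
piece 6:u rests on {5:u}
minimal pieces: {0:q, 1:u}
ways to finish when only these pieces remain (= sum over removing one remaining piece with nothing left below it):
  1 left: {4}→1  {6}→1
  2 left: {2,4}→1  {4,6}→2  {5,6}→1
  3 left: {0,2,4}→1  {2,4,6}→3  {3,5,6}→1  {4,5,6}→3
  4 left: {0,2,4,6}→4  {1,3,5,6}→1  {2,4,5,6}→6  {3,4,5,6}→4
  5 left: {0,2,4,5,6}→10  {1,3,4,5,6}→5  {2,3,4,5,6}→10
  placing 0:q first → 15 extensions
  placing 1:u first → 20 extensions
total linear extensions = 35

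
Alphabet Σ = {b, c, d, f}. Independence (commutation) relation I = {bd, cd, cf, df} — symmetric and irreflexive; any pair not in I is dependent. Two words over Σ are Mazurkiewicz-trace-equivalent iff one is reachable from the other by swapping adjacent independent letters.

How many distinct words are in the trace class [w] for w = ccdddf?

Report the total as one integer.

#0=c has no predecessor
#1=c depends on [0:c]
#2=d has no predecessor
#3=d depends on [2:d]
#4=d depends on [3:d]
#5=f has no predecessor
sources: [0:c, 2:d, 5:f]
N(rest) = Σ N(rest − s) over sources s of rest; N(one piece) = 1:
  size 1 → [1]=1  [4]=1  [5]=1
  size 2 → [0,1]=1  [1,4]=2  [1,5]=2  [3,4]=1  [4,5]=2
  size 3 → [0,1,4]=3  [0,1,5]=3  [1,3,4]=3  [1,4,5]=6  [2,3,4]=1  [3,4,5]=3
  size 4 → [0,1,3,4]=6  [0,1,4,5]=12  [1,2,3,4]=4  [1,3,4,5]=12  [2,3,4,5]=4
  first=0(c) contributes 20
  first=2(d) contributes 30
  first=5(f) contributes 10
|[w]| = 60

60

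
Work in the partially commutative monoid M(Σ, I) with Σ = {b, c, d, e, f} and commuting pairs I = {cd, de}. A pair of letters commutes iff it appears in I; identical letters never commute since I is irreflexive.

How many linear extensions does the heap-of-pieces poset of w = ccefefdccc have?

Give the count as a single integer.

4

#0=c has no predecessor
#1=c depends on [0:c]
#2=e depends on [1:c]
#3=f depends on [2:e]
#4=e depends on [3:f]
#5=f depends on [4:e]
#6=d depends on [5:f]
#7=c depends on [5:f]
#8=c depends on [7:c]
#9=c depends on [8:c]
sources: [0:c]
N(rest) = Σ N(rest − s) over sources s of rest; N(one piece) = 1:
  size 1 → [6]=1  [9]=1
  size 2 → [6,9]=2  [8,9]=1
  size 3 → [6,8,9]=3  [7,8,9]=1
  size 4 → [6,7,8,9]=4
  size 5 → [5,6,7,8,9]=4
  size 6 → [4,5,6,7,8,9]=4
  size 7 → [3,4,5,6,7,8,9]=4
  size 8 → [2,3,4,5,6,7,8,9]=4
  first=0(c) contributes 4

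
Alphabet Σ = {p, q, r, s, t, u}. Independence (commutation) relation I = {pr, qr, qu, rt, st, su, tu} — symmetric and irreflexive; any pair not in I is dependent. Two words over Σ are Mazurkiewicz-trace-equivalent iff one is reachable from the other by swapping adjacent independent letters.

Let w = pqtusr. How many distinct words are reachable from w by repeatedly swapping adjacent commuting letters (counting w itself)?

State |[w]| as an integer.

0(p) covers ∅
1(q) covers 0:p
2(t) covers 1:q
3(u) covers 0:p
4(s) covers 1:q
5(r) covers 3:u, 4:s
floor of heap: 0:p
completions by unplaced set U, small U first (add the entries for U minus each lowest piece of U):
  |U|=1: {2}:1  {5}:1
  |U|=2: {2,5}:2  {3,5}:1  {4,5}:1
  |U|=3: {2,3,5}:3  {2,4,5}:3  {3,4,5}:2
  |U|=4: {1,2,4,5}:3  {2,3,4,5}:8
  start at 0(p): 11

11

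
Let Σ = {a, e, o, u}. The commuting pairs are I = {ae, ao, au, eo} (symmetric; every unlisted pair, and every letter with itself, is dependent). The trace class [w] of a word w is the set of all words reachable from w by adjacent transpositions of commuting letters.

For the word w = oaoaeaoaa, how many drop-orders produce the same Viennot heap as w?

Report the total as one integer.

504

#0=o has no predecessor
#1=a has no predecessor
#2=o depends on [0:o]
#3=a depends on [1:a]
#4=e has no predecessor
#5=a depends on [3:a]
#6=o depends on [2:o]
#7=a depends on [5:a]
#8=a depends on [7:a]
sources: [0:o, 1:a, 4:e]
N(rest) = Σ N(rest − s) over sources s of rest; N(one piece) = 1:
  size 1 → [4]=1  [6]=1  [8]=1
  size 2 → [2,6]=1  [4,6]=2  [4,8]=2  [6,8]=2  [7,8]=1
  size 3 → [0,2,6]=1  [2,4,6]=3  [2,6,8]=3  [4,6,8]=6  [4,7,8]=3  [5,7,8]=1  [6,7,8]=3
  size 4 → [0,2,4,6]=4  [0,2,6,8]=4  [2,4,6,8]=12  [2,6,7,8]=6  [3,5,7,8]=1  [4,5,7,8]=4  [4,6,7,8]=12  [5,6,7,8]=4
  size 5 → [0,2,4,6,8]=20  [0,2,6,7,8]=10  [1,3,5,7,8]=1  [2,4,6,7,8]=30  [2,5,6,7,8]=10  [3,4,5,7,8]=5  [3,5,6,7,8]=5  [4,5,6,7,8]=20
  size 6 → [0,2,4,6,7,8]=60  [0,2,5,6,7,8]=20  [1,3,4,5,7,8]=6  [1,3,5,6,7,8]=6  [2,3,5,6,7,8]=15  [2,4,5,6,7,8]=60  [3,4,5,6,7,8]=30
  size 7 → [0,2,3,5,6,7,8]=35  [0,2,4,5,6,7,8]=140  [1,2,3,5,6,7,8]=21  [1,3,4,5,6,7,8]=42  [2,3,4,5,6,7,8]=105
  first=0(o) contributes 168
  first=1(a) contributes 280
  first=4(e) contributes 56
|[w]| = 504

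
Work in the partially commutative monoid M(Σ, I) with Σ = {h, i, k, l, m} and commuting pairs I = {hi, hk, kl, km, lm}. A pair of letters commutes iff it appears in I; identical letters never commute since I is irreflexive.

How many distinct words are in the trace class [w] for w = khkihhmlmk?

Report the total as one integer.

drop 0:k onto floor
drop 1:h onto floor
drop 2:k onto {0:k}
drop 3:i onto {2:k}
drop 4:h onto {1:h}
drop 5:h onto {4:h}
drop 6:m onto {3:i, 5:h}
drop 7:l onto {3:i, 5:h}
drop 8:m onto {6:m}
drop 9:k onto {3:i}
ground layer = {0:k, 1:h}
drop-orders for the pieces not yet dropped (sum over which currently-grounded one goes next):
  1 to go: {7} 1  {8} 1  {9} 1
  2 to go: {6,8} 1  {7,8} 2  {7,9} 2  {8,9} 2
  3 to go: {6,7,8} 3  {6,8,9} 3  {7,8,9} 6
  4 to go: {5,6,7,8} 3  {6,7,8,9} 12
  5 to go: {3,6,7,8,9} 12  {4,5,6,7,8} 3  {5,6,7,8,9} 15
  6 to go: {1,4,5,6,7,8} 3  {2,3,6,7,8,9} 12  {3,5,6,7,8,9} 27  {4,5,6,7,8,9} 18
  7 to go: {0,2,3,6,7,8,9} 12  {1,4,5,6,7,8,9} 21  {2,3,5,6,7,8,9} 39  {3,4,5,6,7,8,9} 45
  8 to go: {0,2,3,5,6,7,8,9} 51  {1,3,4,5,6,7,8,9} 66  {2,3,4,5,6,7,8,9} 84
  if 0:k drops first: 150 orders
  if 1:h drops first: 135 orders
heap linearizations: 285

285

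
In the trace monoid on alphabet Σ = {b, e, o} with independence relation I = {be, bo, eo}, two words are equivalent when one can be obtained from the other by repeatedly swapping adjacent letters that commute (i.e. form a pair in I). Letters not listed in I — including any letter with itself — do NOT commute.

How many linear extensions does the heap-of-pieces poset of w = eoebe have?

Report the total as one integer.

#0=e has no predecessor
#1=o has no predecessor
#2=e depends on [0:e]
#3=b has no predecessor
#4=e depends on [2:e]
sources: [0:e, 1:o, 3:b]
N(rest) = Σ N(rest − s) over sources s of rest; N(one piece) = 1:
  size 1 → [1]=1  [3]=1  [4]=1
  size 2 → [1,3]=2  [1,4]=2  [2,4]=1  [3,4]=2
  size 3 → [0,2,4]=1  [1,2,4]=3  [1,3,4]=6  [2,3,4]=3
  first=0(e) contributes 12
  first=1(o) contributes 4
  first=3(b) contributes 4
|[w]| = 20

20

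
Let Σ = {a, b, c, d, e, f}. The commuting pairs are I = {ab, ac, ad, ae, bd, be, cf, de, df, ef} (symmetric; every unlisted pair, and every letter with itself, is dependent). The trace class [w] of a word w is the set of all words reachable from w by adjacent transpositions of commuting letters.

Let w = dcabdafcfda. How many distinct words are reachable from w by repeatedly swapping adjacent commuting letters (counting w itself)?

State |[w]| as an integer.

drop 0:d onto floor
drop 1:c onto {0:d}
drop 2:a onto floor
drop 3:b onto {1:c}
drop 4:d onto {1:c}
drop 5:a onto {2:a}
drop 6:f onto {3:b, 5:a}
drop 7:c onto {3:b, 4:d}
drop 8:f onto {6:f}
drop 9:d onto {7:c}
drop 10:a onto {8:f}
ground layer = {0:d, 2:a}
drop-orders for the pieces not yet dropped (sum over which currently-grounded one goes next):
  1 to go: {9} 1  {10} 1
  2 to go: {7,9} 1  {8,10} 1  {9,10} 2
  3 to go: {4,7,9} 1  {6,8,10} 1  {7,9,10} 3  {8,9,10} 3
  4 to go: {4,7,9,10} 4  {5,6,8,10} 1  {6,8,9,10} 4  {7,8,9,10} 6
  5 to go: {2,5,6,8,10} 1  {4,7,8,9,10} 10  {5,6,8,9,10} 5  {6,7,8,9,10} 10
  6 to go: {2,5,6,8,9,10} 6  {3,6,7,8,9,10} 10  {4,6,7,8,9,10} 20  {5,6,7,8,9,10} 15
  7 to go: {2,5,6,7,8,9,10} 21  {3,4,6,7,8,9,10} 30  {3,5,6,7,8,9,10} 25  {4,5,6,7,8,9,10} 35
  8 to go: {1,3,4,6,7,8,9,10} 30  {2,3,5,6,7,8,9,10} 46  {2,4,5,6,7,8,9,10} 56  {3,4,5,6,7,8,9,10} 90
  9 to go: {0,1,3,4,6,7,8,9,10} 30  {1,3,4,5,6,7,8,9,10} 120  {2,3,4,5,6,7,8,9,10} 192
  if 0:d drops first: 312 orders
  if 2:a drops first: 150 orders
heap linearizations: 462

462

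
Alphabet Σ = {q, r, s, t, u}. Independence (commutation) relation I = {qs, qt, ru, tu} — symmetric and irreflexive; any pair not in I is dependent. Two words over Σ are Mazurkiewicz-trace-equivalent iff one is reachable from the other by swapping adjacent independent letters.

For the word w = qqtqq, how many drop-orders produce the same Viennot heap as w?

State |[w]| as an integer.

5

#0=q has no predecessor
#1=q depends on [0:q]
#2=t has no predecessor
#3=q depends on [1:q]
#4=q depends on [3:q]
sources: [0:q, 2:t]
N(rest) = Σ N(rest − s) over sources s of rest; N(one piece) = 1:
  size 1 → [2]=1  [4]=1
  size 2 → [2,4]=2  [3,4]=1
  size 3 → [1,3,4]=1  [2,3,4]=3
  first=0(q) contributes 4
  first=2(t) contributes 1
|[w]| = 5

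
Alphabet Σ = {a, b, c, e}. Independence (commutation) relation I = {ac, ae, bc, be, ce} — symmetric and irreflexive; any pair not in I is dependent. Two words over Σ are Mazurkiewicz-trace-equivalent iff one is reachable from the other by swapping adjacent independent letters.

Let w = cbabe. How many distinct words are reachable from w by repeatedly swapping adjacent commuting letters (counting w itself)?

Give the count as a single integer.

20

drop 0:c onto floor
drop 1:b onto floor
drop 2:a onto {1:b}
drop 3:b onto {2:a}
drop 4:e onto floor
ground layer = {0:c, 1:b, 4:e}
drop-orders for the pieces not yet dropped (sum over which currently-grounded one goes next):
  1 to go: {0} 1  {3} 1  {4} 1
  2 to go: {0,3} 2  {0,4} 2  {2,3} 1  {3,4} 2
  3 to go: {0,2,3} 3  {0,3,4} 6  {1,2,3} 1  {2,3,4} 3
  if 0:c drops first: 4 orders
  if 1:b drops first: 12 orders
  if 4:e drops first: 4 orders
heap linearizations: 20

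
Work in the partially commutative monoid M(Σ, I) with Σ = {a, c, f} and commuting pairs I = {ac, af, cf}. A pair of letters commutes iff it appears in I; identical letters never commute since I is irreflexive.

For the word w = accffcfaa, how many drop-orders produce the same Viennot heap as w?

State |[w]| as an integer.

1680

piece 0:a — minimal
piece 1:c — minimal
piece 2:c rests on {1:c}
piece 3:f — minimal
piece 4:f rests on {3:f}
piece 5:c rests on {2:c}
piece 6:f rests on {4:f}
piece 7:a rests on {0:a}
piece 8:a rests on {7:a}
minimal pieces: {0:a, 1:c, 3:f}
ways to finish when only these pieces remain (= sum over removing one remaining piece with nothing left below it):
  1 left: {5}→1  {6}→1  {8}→1
  2 left: {2,5}→1  {4,6}→1  {5,6}→2  {5,8}→2  {6,8}→2  {7,8}→1
  3 left: {0,7,8}→1  {1,2,5}→1  {2,5,6}→3  {2,5,8}→3  {3,4,6}→1  {4,5,6}→3  {4,6,8}→3  {5,6,8}→6  {5,7,8}→3  {6,7,8}→3
  4 left: {0,5,7,8}→4  {0,6,7,8}→4  {1,2,5,6}→4  {1,2,5,8}→4  {2,4,5,6}→6  {2,5,6,8}→12  {2,5,7,8}→6  {3,4,5,6}→4  {3,4,6,8}→4  {4,5,6,8}→12  {4,6,7,8}→6  {5,6,7,8}→12
  5 left: {0,2,5,7,8}→10  {0,4,6,7,8}→10  {0,5,6,7,8}→20  {1,2,4,5,6}→10  {1,2,5,6,8}→20  {1,2,5,7,8}→10  {2,3,4,5,6}→10  {2,4,5,6,8}→30  {2,5,6,7,8}→30  {3,4,5,6,8}→20  {3,4,6,7,8}→10  {4,5,6,7,8}→30
  6 left: {0,1,2,5,7,8}→20  {0,2,5,6,7,8}→60  {0,3,4,6,7,8}→20  {0,4,5,6,7,8}→60  {1,2,3,4,5,6}→20  {1,2,4,5,6,8}→60  {1,2,5,6,7,8}→60  {2,3,4,5,6,8}→60  {2,4,5,6,7,8}→90  {3,4,5,6,7,8}→60
  7 left: {0,1,2,5,6,7,8}→140  {0,2,4,5,6,7,8}→210  {0,3,4,5,6,7,8}→140  {1,2,3,4,5,6,8}→140  {1,2,4,5,6,7,8}→210  {2,3,4,5,6,7,8}→210
  placing 0:a first → 560 extensions
  placing 1:c first → 560 extensions
  placing 3:f first → 560 extensions
total linear extensions = 1680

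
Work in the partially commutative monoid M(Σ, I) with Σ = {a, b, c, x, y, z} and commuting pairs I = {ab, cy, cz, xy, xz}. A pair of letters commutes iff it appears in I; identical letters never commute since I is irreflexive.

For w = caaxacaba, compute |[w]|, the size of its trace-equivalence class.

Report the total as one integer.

#0=c has no predecessor
#1=a depends on [0:c]
#2=a depends on [1:a]
#3=x depends on [2:a]
#4=a depends on [3:x]
#5=c depends on [4:a]
#6=a depends on [5:c]
#7=b depends on [5:c]
#8=a depends on [6:a]
sources: [0:c]
N(rest) = Σ N(rest − s) over sources s of rest; N(one piece) = 1:
  size 1 → [7]=1  [8]=1
  size 2 → [6,8]=1  [7,8]=2
  size 3 → [6,7,8]=3
  size 4 → [5,6,7,8]=3
  size 5 → [4,5,6,7,8]=3
  size 6 → [3,4,5,6,7,8]=3
  size 7 → [2,3,4,5,6,7,8]=3
  first=0(c) contributes 3

3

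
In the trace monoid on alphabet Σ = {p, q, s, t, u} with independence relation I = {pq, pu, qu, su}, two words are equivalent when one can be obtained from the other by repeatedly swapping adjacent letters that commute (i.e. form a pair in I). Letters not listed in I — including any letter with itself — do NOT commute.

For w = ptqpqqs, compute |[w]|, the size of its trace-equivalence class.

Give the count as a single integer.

drop 0:p onto floor
drop 1:t onto {0:p}
drop 2:q onto {1:t}
drop 3:p onto {1:t}
drop 4:q onto {2:q}
drop 5:q onto {4:q}
drop 6:s onto {3:p, 5:q}
ground layer = {0:p}
drop-orders for the pieces not yet dropped (sum over which currently-grounded one goes next):
  1 to go: {6} 1
  2 to go: {3,6} 1  {5,6} 1
  3 to go: {3,5,6} 2  {4,5,6} 1
  4 to go: {2,4,5,6} 1  {3,4,5,6} 3
  5 to go: {2,3,4,5,6} 4
  if 0:p drops first: 4 orders

4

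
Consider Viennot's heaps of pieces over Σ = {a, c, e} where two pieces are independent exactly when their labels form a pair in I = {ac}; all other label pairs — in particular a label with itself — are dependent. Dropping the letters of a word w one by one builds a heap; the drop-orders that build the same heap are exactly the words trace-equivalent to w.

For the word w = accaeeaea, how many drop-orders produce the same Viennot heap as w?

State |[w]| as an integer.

6

drop 0:a onto floor
drop 1:c onto floor
drop 2:c onto {1:c}
drop 3:a onto {0:a}
drop 4:e onto {2:c, 3:a}
drop 5:e onto {4:e}
drop 6:a onto {5:e}
drop 7:e onto {6:a}
drop 8:a onto {7:e}
ground layer = {0:a, 1:c}
drop-orders for the pieces not yet dropped (sum over which currently-grounded one goes next):
  1 to go: {8} 1
  2 to go: {7,8} 1
  3 to go: {6,7,8} 1
  4 to go: {5,6,7,8} 1
  5 to go: {4,5,6,7,8} 1
  6 to go: {2,4,5,6,7,8} 1  {3,4,5,6,7,8} 1
  7 to go: {0,3,4,5,6,7,8} 1  {1,2,4,5,6,7,8} 1  {2,3,4,5,6,7,8} 2
  if 0:a drops first: 3 orders
  if 1:c drops first: 3 orders
heap linearizations: 6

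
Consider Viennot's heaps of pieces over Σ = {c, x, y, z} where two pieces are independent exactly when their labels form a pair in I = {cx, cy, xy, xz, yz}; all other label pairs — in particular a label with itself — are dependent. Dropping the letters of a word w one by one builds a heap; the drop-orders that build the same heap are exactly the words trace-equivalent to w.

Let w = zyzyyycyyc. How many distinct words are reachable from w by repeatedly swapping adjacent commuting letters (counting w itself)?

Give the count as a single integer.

210

piece 0:z — minimal
piece 1:y — minimal
piece 2:z rests on {0:z}
piece 3:y rests on {1:y}
piece 4:y rests on {3:y}
piece 5:y rests on {4:y}
piece 6:c rests on {2:z}
piece 7:y rests on {5:y}
piece 8:y rests on {7:y}
piece 9:c rests on {6:c}
minimal pieces: {0:z, 1:y}
ways to finish when only these pieces remain (= sum over removing one remaining piece with nothing left below it):
  1 left: {8}→1  {9}→1
  2 left: {6,9}→1  {7,8}→1  {8,9}→2
  3 left: {2,6,9}→1  {5,7,8}→1  {6,8,9}→3  {7,8,9}→3
  4 left: {0,2,6,9}→1  {2,6,8,9}→4  {4,5,7,8}→1  {5,7,8,9}→4  {6,7,8,9}→6
  5 left: {0,2,6,8,9}→5  {2,6,7,8,9}→10  {3,4,5,7,8}→1  {4,5,7,8,9}→5  {5,6,7,8,9}→10
  6 left: {0,2,6,7,8,9}→15  {1,3,4,5,7,8}→1  {2,5,6,7,8,9}→20  {3,4,5,7,8,9}→6  {4,5,6,7,8,9}→15
  7 left: {0,2,5,6,7,8,9}→35  {1,3,4,5,7,8,9}→7  {2,4,5,6,7,8,9}→35  {3,4,5,6,7,8,9}→21
  8 left: {0,2,4,5,6,7,8,9}→70  {1,3,4,5,6,7,8,9}→28  {2,3,4,5,6,7,8,9}→56
  placing 0:z first → 84 extensions
  placing 1:y first → 126 extensions
total linear extensions = 210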